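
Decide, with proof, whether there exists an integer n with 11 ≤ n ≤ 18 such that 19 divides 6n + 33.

No, no such integer n in that range exists.

At n = 11, 6·11 + 33 = 99 ≡ 4 (mod 19), and each step in n adds 6, giving residues 4, 10, 16, 3, 9, 15, 2, 8 for n = 11, 12, …, 18.
Since 0 is absent from this list, 19 ∤ 6n + 33 for every n with 11 ≤ n ≤ 18.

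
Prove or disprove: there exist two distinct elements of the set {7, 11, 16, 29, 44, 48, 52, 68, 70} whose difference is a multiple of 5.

7 mod 5 = 2 and 52 mod 5 = 2, so 52 − 7 = 45 = 9·5.

The pair (7, 52) works.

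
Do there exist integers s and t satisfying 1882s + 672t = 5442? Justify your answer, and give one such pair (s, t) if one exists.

s = 165, t = -454

Since gcd(1882, 672) = 2 and 5442 = 2·2721, Bézout's identity guarantees a solution.
Dividing through by 2 reduces the equation to 941s + 336t = 2721.
Run the Euclidean algorithm on 941 and 336: 941 = 2·336 + 269, 336 = 1·269 + 67, 269 = 4·67 + 1, 67 = 67·1 + 0.
Unwinding: 1 = 269 − 4·67 = 269 − 4·(336 − 1·269) = −4·336 + 5·269 = −4·336 + 5·(941 − 2·336) = 5·941 − 14·336, i.e. 941·5 + 336·(-14) = 1.
Scaling by 2721 gives the particular solution (s, t) = (13605, -38094).
Shifting by a multiple of (336, −941) keeps it a solution: s = 13605 − 40·336 = 165, t = -38094 + 40·941 = -454.
Indeed 1882·165 + 672·(-454) = 310530 − 305088 = 5442.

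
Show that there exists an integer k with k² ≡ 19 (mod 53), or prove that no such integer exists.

No such integer exists.

53 is prime, so by Euler's criterion 19 is a square mod 53 iff 19^((53−1)/2) = 19^26 ≡ 1 (mod 53).
Squaring successively (mod 53): 19^2 = 361 ≡ 43; 19^4 ≡ 43² = 1849 ≡ 47; 19^8 ≡ 47² = 2209 ≡ 36; 19^16 ≡ 36² = 1296 ≡ 24.
Since 26 = 16 + 8 + 2, 19^26 ≡ 24 · 36 · 43; multiplying out mod 53: 24·36 = 864 ≡ 16, then 16·43 = 688 ≡ 52. Thus 19^26 ≡ 52 ≡ −1 (mod 53).
By Euler's criterion 19 is a quadratic non-residue mod 53: no k satisfies k² ≡ 19 (mod 53).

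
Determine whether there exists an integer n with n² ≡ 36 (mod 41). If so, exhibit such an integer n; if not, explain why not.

n = 35 works: 35² = 1225, and 1225 − 36 = 1189 = 29·41.

n = 35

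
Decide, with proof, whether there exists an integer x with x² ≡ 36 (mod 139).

x = 133

x = 133 works: 133² = 17689, and 17689 − 36 = 17653 = 127·139.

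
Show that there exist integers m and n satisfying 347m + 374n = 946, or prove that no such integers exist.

m = 242, n = -222

Since gcd(347, 374) = 1, every integer is an integer combination of 347 and 374.
Run the Euclidean algorithm on 374 and 347: 374 = 1·347 + 27, 347 = 12·27 + 23, 27 = 1·23 + 4, 23 = 5·4 + 3, 4 = 1·3 + 1, 3 = 3·1 + 0.
Working back up the chain: 1 = 4 − 1·3 = 4 − (23 − 5·4) = −23 + 6·4 = −23 + 6·(27 − 1·23) = 6·27 − 7·23 = 6·27 − 7·(347 − 12·27) = −7·347 + 90·27 = −7·347 + 90·(374 − 1·347) = 90·374 − 97·347. So 347·(-97) + 374·90 = 1.
Times 946: 347·(-91762) + 374·85140 = 946, so (-91762, 85140) solves it.
Shifting by a multiple of (374, −347) keeps it a solution: m = -91762 + 246·374 = 242, n = 85140 − 246·347 = -222.
Indeed 347·242 + 374·(-222) = 83974 − 83028 = 946.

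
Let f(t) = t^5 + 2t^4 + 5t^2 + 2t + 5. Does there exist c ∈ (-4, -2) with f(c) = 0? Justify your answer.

Yes, such a c exists.

f(-4) = -435 and f(-2) = 21, which have opposite signs.
As a polynomial, f is continuous on every closed interval.
By the Intermediate Value Theorem, f takes the value 0 somewhere in the open interval.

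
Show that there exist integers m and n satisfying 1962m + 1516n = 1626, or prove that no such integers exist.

m = 177, n = -228

Since gcd(1962, 1516) = 2 and 1626 = 2·813, Bézout's identity guarantees a solution.
Dividing through by 2 reduces the equation to 981m + 758n = 813.
Run the Euclidean algorithm on 981 and 758: 981 = 1·758 + 223, 758 = 3·223 + 89, 223 = 2·89 + 45, 89 = 1·45 + 44, 45 = 1·44 + 1, 44 = 44·1 + 0.
Working back up the chain: 1 = 45 − 1·44 = 45 − (89 − 1·45) = −89 + 2·45 = −89 + 2·(223 − 2·89) = 2·223 − 5·89 = 2·223 − 5·(758 − 3·223) = −5·758 + 17·223 = −5·758 + 17·(981 − 1·758) = 17·981 − 22·758. So 981·17 + 758·(-22) = 1.
Multiplying through by 813: m = 17·813 = 13821, n = (-22)·813 = -17886 is a solution.
The general solution is m = 13821 + 758k, n = -17886 − 981k; taking k = -18 gives the smaller pair m = 177, n = -228.
Check: 1962·177 + 1516·(-228) = 347274 − 345648 = 1626. ✓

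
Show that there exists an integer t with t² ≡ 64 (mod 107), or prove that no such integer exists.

Take t = 99. Then 99² = 9801 = 91·107 + 64, so 99² ≡ 64 (mod 107).

t = 99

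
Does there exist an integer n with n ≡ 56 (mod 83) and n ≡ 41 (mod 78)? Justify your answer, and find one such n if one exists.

n = 6281

Since 83 and 78 share no common factor, CRT says the pair of congruences has a solution (unique mod 6474).
Write n = 56 + 83t and require 56 + 83t ≡ 41 (mod 78), i.e. 83t ≡ 63 (mod 78).
83 ≡ 5 (mod 78), so this reads 5t ≡ 63 (mod 78). To invert 5 modulo 78: 78 = 15·5 + 3, 5 = 1·3 + 2, 3 = 1·2 + 1, 2 = 2·1 + 0, and unwinding, 1 = 3 − 1·2 = 3 − (5 − 1·3) = −5 + 2·3 = −5 + 2·(78 − 15·5) = 2·78 − 31·5. Thus 5⁻¹ ≡ -31 ≡ 47 (mod 78).
Multiplying by 47: t ≡ 47·63 = 2961 ≡ 75 (mod 78).
With t = 75: n = 56 + 83·75 = 6281.
Check: 6281 mod 83 = 56, 6281 mod 78 = 41. ✓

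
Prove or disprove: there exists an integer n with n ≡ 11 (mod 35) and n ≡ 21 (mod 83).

n = 851

The moduli 35 and 83 are coprime, so by the Chinese Remainder Theorem a unique solution modulo 2905 exists.
Any solution of the first congruence is n = 11 + 35t; substituting into the second, 35t ≡ 21 − 11 ≡ 10 (mod 83).
Invert 35 mod 83 by the Euclidean algorithm: 83 = 2·35 + 13, 35 = 2·13 + 9, 13 = 1·9 + 4, 9 = 2·4 + 1, 4 = 4·1 + 0; back-substituting, 1 = 9 − 2·4 = 9 − 2·(13 − 1·9) = −2·13 + 3·9 = −2·13 + 3·(35 − 2·13) = 3·35 − 8·13 = 3·35 − 8·(83 − 2·35) = −8·83 + 19·35. Hence 35·19 ≡ 1, so 35⁻¹ ≡ 19 (mod 83).
Multiplying by 19: t ≡ 19·10 = 190 ≡ 24 (mod 83).
With t = 24: n = 11 + 35·24 = 851.
Check: 851 mod 35 = 11, 851 mod 83 = 21. ✓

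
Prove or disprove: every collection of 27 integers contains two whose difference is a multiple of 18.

Yes, this is always true.

There are exactly 18 possible remainders on division by 18.
With 27 integers and only 18 classes, the pigeonhole principle forces two of them, say a and b, into the same class.
Equal remainders mean a − b ≡ 0 (mod 18), so 18 divides their difference.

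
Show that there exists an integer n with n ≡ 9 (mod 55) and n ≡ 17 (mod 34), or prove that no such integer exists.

Since 55 and 34 share no common factor, CRT says the pair of congruences has a solution (unique mod 1870).
Write n = 9 + 55t and require 9 + 55t ≡ 17 (mod 34), i.e. 55t ≡ 8 (mod 34).
55 ≡ 21 (mod 34), so this reads 21t ≡ 8 (mod 34). Since 21·13 = 273 = 8·34 + 1, the inverse of 21 mod 34 is 13.
Therefore t ≡ 13·8 = 104 ≡ 2 (mod 34).
With t = 2: n = 9 + 55·2 = 119.
Check: 119 mod 55 = 9, 119 mod 34 = 17. ✓

n = 119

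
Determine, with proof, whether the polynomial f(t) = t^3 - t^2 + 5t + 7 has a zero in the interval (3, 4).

f(3) = 40 and f(4) = 75, both positive.
The derivative f'(t) = 3t^2 - 2t + 5 is a quadratic with discriminant (-2)² − 4·3·5 = -56 < 0; it never vanishes, so it is always positive (sign of the leading coefficient).
Hence f is strictly increasing on ℝ, and in particular on [3, 4]. A strictly monotone function with same-sign endpoint values stays positive on the whole interval, so f has no zero in (3, 4).

No such root exists.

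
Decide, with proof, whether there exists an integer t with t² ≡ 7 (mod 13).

Squares mod 13 repeat after t = 6 (as (−t)² = t²); for t = 0..6 they are 0, 1, 4, 9, 3, 12, 10.
So the quadratic residues mod 13 are {0, 1, 3, 4, 9, 10, 12}, and 7 is not among them.
Hence no integer t has t² ≡ 7 (mod 13).

No, no such integer exists.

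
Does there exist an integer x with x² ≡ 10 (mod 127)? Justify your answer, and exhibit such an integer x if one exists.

Apply Euler's criterion with the prime 127: 10 is a quadratic residue iff 10^63 ≡ 1 (mod 127), and a non-residue iff it is ≡ −1.
Squaring successively (mod 127): 10^2 = 100 ≡ 100; 10^4 ≡ 100² = 10000 ≡ 94; 10^8 ≡ 94² = 8836 ≡ 73; 10^16 ≡ 73² = 5329 ≡ 122; 10^32 ≡ 122² = 14884 ≡ 25.
Since 63 = 32 + 16 + 8 + 4 + 2 + 1, 10^63 ≡ 25 · 122 · 73 · 94 · 100 · 10; multiplying out mod 127: 25·122 = 3050 ≡ 2, then 2·73 = 146 ≡ 19, then 19·94 = 1786 ≡ 8, then 8·100 = 800 ≡ 38, then 38·10 = 380 ≡ 126. Thus 10^63 ≡ 126 ≡ −1 (mod 127).
The value −1 means 10 is a non-residue modulo 127, so x² ≡ 10 (mod 127) is impossible.

No, no such integer exists.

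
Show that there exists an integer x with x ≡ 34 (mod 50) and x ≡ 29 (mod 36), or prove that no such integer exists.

No such integer exists.

gcd(50, 36) = 2. If x ≡ 34 (mod 50) and x ≡ 29 (mod 36), then x ≡ 34 (mod 2) and x ≡ 29 (mod 2).
But 34 mod 2 = 0 while 29 mod 2 = 1, a contradiction.
So no integer satisfies both congruences.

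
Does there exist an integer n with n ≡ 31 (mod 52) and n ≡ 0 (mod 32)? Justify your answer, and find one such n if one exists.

Reduce both congruences modulo 4, which divides 52 and 32: they say n ≡ 31 (mod 4) and n ≡ 0 (mod 4).
However 31 ≡ 3 and 0 ≡ 0 (mod 4), and 3 ≠ 0.
So no integer satisfies both congruences.

No such integer exists.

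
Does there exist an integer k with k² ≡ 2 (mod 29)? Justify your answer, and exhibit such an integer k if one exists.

No such integer exists.

29 is prime, so by Euler's criterion 2 is a square mod 29 iff 2^((29−1)/2) = 2^14 ≡ 1 (mod 29).
Repeated squaring mod 29: 2^2 = 4 ≡ 4; 2^4 ≡ 4² = 16 ≡ 16; 2^8 ≡ 16² = 256 ≡ 24.
Since 14 = 8 + 4 + 2, 2^14 ≡ 24 · 16 · 4; multiplying out mod 29: 24·16 = 384 ≡ 7, then 7·4 = 28 ≡ 28. Thus 2^14 ≡ 28 ≡ −1 (mod 29).
The value −1 means 2 is a non-residue modulo 29, so k² ≡ 2 (mod 29) is impossible.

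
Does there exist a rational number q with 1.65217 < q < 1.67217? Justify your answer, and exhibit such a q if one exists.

q = 5/3

Look for a denominator N such that an integer falls strictly between N·1.65217 and N·1.67217. N = 3 works: 3·1.65217 = 4.95651 < 5 < 5.01651 = 3·1.67217.
Dividing back, 1.65217 < 5/3 < 1.67217, and 5/3 is rational.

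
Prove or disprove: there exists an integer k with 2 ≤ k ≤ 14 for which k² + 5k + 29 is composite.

At k = 9: 9² + 5·9 + 29 = 155 = 5·31, which is composite.

k = 9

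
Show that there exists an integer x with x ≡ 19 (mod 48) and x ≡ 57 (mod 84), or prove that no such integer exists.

No, no such integer exists.

Both moduli are multiples of 12 = gcd(48, 84), so any solution would satisfy x ≡ 19 and x ≡ 57 modulo 12 simultaneously.
These are incompatible: 19 − 57 = -38 is not divisible by 12.
Hence the system has no solution.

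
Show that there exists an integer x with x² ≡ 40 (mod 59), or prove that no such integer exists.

No such integer exists.

Apply Euler's criterion with the prime 59: 40 is a quadratic residue iff 40^29 ≡ 1 (mod 59), and a non-residue iff it is ≡ −1.
Squaring successively (mod 59): 40^2 = 1600 ≡ 7; 40^4 ≡ 7² = 49 ≡ 49; 40^8 ≡ 49² = 2401 ≡ 41; 40^16 ≡ 41² = 1681 ≡ 29.
Since 29 = 16 + 8 + 4 + 1, 40^29 ≡ 29 · 41 · 49 · 40; multiplying out mod 59: 29·41 = 1189 ≡ 9, then 9·49 = 441 ≡ 28, then 28·40 = 1120 ≡ 58. Thus 40^29 ≡ 58 ≡ −1 (mod 59).
By Euler's criterion 40 is a quadratic non-residue mod 59: no x satisfies x² ≡ 40 (mod 59).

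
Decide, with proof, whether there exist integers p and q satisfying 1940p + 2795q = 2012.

Any value of 1940p + 2795q is a multiple of gcd(1940, 2795) = 5.
However 2012 leaves remainder 2 on division by 5.
Hence no integers p, q satisfy the equation.

No such integers exist.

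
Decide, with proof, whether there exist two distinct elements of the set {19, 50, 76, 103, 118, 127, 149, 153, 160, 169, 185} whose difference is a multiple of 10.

Both 19 and 149 leave remainder 9 on division by 10; their difference 130 = 13·10 is a multiple of 10.

19 and 149 are such a pair.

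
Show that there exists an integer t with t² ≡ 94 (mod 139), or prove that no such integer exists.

Apply Euler's criterion with the prime 139: 94 is a quadratic residue iff 94^69 ≡ 1 (mod 139), and a non-residue iff it is ≡ −1.
Repeated squaring mod 139: 94^2 = 8836 ≡ 79; 94^4 ≡ 79² = 6241 ≡ 125; 94^8 ≡ 125² = 15625 ≡ 57; 94^16 ≡ 57² = 3249 ≡ 52; 94^32 ≡ 52² = 2704 ≡ 63; 94^64 ≡ 63² = 3969 ≡ 77.
Since 69 = 64 + 4 + 1, 94^69 ≡ 77 · 125 · 94; multiplying out mod 139: 77·125 = 9625 ≡ 34, then 34·94 = 3196 ≡ 138. Thus 94^69 ≡ 138 ≡ −1 (mod 139).
The value −1 means 94 is a non-residue modulo 139, so t² ≡ 94 (mod 139) is impossible.

There is no such integer.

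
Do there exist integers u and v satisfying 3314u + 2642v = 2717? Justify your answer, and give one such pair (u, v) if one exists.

No such integers exist.

Both 3314 and 2642 are divisible by gcd(3314, 2642) = 2, hence so is any combination 3314u + 2642v.
But 2717 = 2·1358 + 1, so 2 ∤ 2717.
Hence no integers u, v satisfy the equation.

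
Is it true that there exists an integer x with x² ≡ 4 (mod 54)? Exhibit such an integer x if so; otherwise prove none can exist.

x = 52

x = 52 works: 52² = 2704, and 2704 − 4 = 2700 = 50·54.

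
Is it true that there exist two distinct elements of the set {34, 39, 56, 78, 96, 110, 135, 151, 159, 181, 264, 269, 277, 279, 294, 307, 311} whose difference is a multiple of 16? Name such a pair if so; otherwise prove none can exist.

Reduce each element mod 16: 34↦2, 39↦7, 56↦8, 78↦14, 96↦0, 110↦14, 135↦7, 151↦7, 159↦15, 181↦5, 264↦8, 269↦13, 277↦5, 279↦7, 294↦6, 307↦3, 311↦7. The residue 7 repeats (at 39 and 135), and 135 − 39 = 96 = 6·16.

39 and 135 are such a pair.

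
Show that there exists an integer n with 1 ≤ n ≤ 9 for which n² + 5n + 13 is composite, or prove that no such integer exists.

n = 2

At n = 2: 2² + 5·2 + 13 = 27 = 3·9, which is composite.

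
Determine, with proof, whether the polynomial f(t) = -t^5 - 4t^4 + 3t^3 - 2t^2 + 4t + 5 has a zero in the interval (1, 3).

f(1) = 5 and f(3) = -487, which have opposite signs.
f is continuous everywhere (it is a polynomial), in particular on [1, 3].
By the Intermediate Value Theorem, f takes the value 0 somewhere in the open interval.

Such a root exists.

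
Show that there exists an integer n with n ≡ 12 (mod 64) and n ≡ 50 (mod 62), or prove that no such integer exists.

n = 1228

gcd(64, 62) = 2. A simultaneous solution exists iff 12 ≡ 50 (mod 2); here 12 mod 2 = 0 = 50 mod 2, so it does.
Write n = 12 + 64t. Then 64t ≡ 50 − 12 ≡ 38 (mod 62); dividing through by 2 gives 32t ≡ 19 (mod 31).
32 ≡ 1 (mod 31), so this reads 1t ≡ 19 (mod 31). So t ≡ 19 (mod 31).
Then n = 12 + 64·19 = 1228.
Verify: 1228 = 19·64 + 12 and 1228 = 19·62 + 50. ✓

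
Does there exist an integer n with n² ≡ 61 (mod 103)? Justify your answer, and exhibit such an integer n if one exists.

Take n = 24. Then 24² = 576 = 5·103 + 61, so 24² ≡ 61 (mod 103).

n = 24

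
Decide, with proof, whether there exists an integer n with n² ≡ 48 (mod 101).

There is no such integer.

101 is prime, so by Euler's criterion 48 is a square mod 101 iff 48^((101−1)/2) = 48^50 ≡ 1 (mod 101).
Squaring successively (mod 101): 48^2 = 2304 ≡ 82; 48^4 ≡ 82² = 6724 ≡ 58; 48^8 ≡ 58² = 3364 ≡ 31; 48^16 ≡ 31² = 961 ≡ 52; 48^32 ≡ 52² = 2704 ≡ 78.
Since 50 = 32 + 16 + 2, 48^50 ≡ 78 · 52 · 82; multiplying out mod 101: 78·52 = 4056 ≡ 16, then 16·82 = 1312 ≡ 100. Thus 48^50 ≡ 100 ≡ −1 (mod 101).
The value −1 means 48 is a non-residue modulo 101, so n² ≡ 48 (mod 101) is impossible.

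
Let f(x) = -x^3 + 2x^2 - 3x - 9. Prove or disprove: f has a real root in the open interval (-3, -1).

f(-3) = 45 and f(-1) = -3, which have opposite signs.
Since f is a polynomial it is continuous on [-3, -1].
By the Intermediate Value Theorem, f takes the value 0 somewhere in the open interval.

Yes, f has a root in the interval.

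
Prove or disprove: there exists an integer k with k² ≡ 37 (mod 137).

k = 96

k = 96 works: 96² = 9216, and 9216 − 37 = 9179 = 67·137.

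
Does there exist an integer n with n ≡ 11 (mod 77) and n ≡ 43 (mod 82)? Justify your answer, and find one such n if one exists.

n = 781

Since 77 and 82 share no common factor, CRT says the pair of congruences has a solution (unique mod 6314).
Any solution of the first congruence is n = 11 + 77t; substituting into the second, 77t ≡ 43 − 11 ≡ 32 (mod 82).
To invert 77 modulo 82: 82 = 1·77 + 5, 77 = 15·5 + 2, 5 = 2·2 + 1, 2 = 2·1 + 0, and unwinding, 1 = 5 − 2·2 = 5 − 2·(77 − 15·5) = −2·77 + 31·5 = −2·77 + 31·(82 − 1·77) = 31·82 − 33·77. Thus 77⁻¹ ≡ -33 ≡ 49 (mod 82).
Therefore t ≡ 49·32 = 1568 ≡ 10 (mod 82).
With t = 10: n = 11 + 77·10 = 781.
Check: 781 mod 77 = 11, 781 mod 82 = 43. ✓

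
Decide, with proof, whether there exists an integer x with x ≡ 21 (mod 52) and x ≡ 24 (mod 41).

x = 229

Since 52 and 41 share no common factor, CRT says the pair of congruences has a solution (unique mod 2132).
Write x = 21 + 52t and require 21 + 52t ≡ 24 (mod 41), i.e. 52t ≡ 3 (mod 41).
52 ≡ 11 (mod 41), so this reads 11t ≡ 3 (mod 41). To invert 11 modulo 41: 41 = 3·11 + 8, 11 = 1·8 + 3, 8 = 2·3 + 2, 3 = 1·2 + 1, 2 = 2·1 + 0, and unwinding, 1 = 3 − 1·2 = 3 − (8 − 2·3) = −8 + 3·3 = −8 + 3·(11 − 1·8) = 3·11 − 4·8 = 3·11 − 4·(41 − 3·11) = −4·41 + 15·11. Thus 11⁻¹ ≡ 15 (mod 41).
Multiplying by 15: t ≡ 15·3 = 45 ≡ 4 (mod 41).
With t = 4: x = 21 + 52·4 = 229.
Verify: 229 = 4·52 + 21 and 229 = 5·41 + 24. ✓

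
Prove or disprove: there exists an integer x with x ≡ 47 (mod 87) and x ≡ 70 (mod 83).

x = 5963

The moduli 87 and 83 are coprime, so by the Chinese Remainder Theorem a unique solution modulo 7221 exists.
Write x = 47 + 87t and require 47 + 87t ≡ 70 (mod 83), i.e. 87t ≡ 23 (mod 83).
87 ≡ 4 (mod 83), so this reads 4t ≡ 23 (mod 83). Note 4·21 = 84 ≡ 1 (mod 83) (as 84 − 1 = 1·83), so 4⁻¹ ≡ 21.
Multiplying by 21: t ≡ 21·23 = 483 ≡ 68 (mod 83).
Taking t = 68 gives x = 47 + 87·68 = 5963.
Check: 5963 mod 87 = 47, 5963 mod 83 = 70. ✓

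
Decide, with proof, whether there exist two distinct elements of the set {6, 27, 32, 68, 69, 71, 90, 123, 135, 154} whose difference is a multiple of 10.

Reduce each element modulo 10: 6↦6, 27↦7, 32↦2, 68↦8, 69↦9, 71↦1, 90↦0, 123↦3, 135↦5, 154↦4.
No residue repeats among the 10 elements, so no pair has difference ≡ 0 (mod 10).

No, no such pair exists.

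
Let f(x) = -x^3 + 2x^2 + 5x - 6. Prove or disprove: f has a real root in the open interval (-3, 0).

Such a root exists.

f(-3) = 24 and f(0) = -6, which have opposite signs.
As a polynomial, f is continuous on every closed interval.
By the Intermediate Value Theorem, f takes the value 0 somewhere in the open interval.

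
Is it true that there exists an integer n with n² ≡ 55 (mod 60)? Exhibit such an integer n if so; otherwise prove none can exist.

Work modulo the divisor 4 of 60. If n² ≡ 55 (mod 60) then n² ≡ 3 (mod 4).
Computing n² mod 4 for n = 0, 1, …, 2 (enough, by the symmetry n ↦ 4 − n) gives 0, 1, 0.
So the quadratic residues mod 4 are {0, 1}, and 3 is not among them.
Therefore n² ≡ 55 (mod 60) has no solution.

There is no such integer.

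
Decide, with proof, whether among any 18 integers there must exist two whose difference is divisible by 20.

No, the set {91, 92, 93, 94, 95, 96, 97, 98, 99, 100, 101, 102, 103, 104, 105, 106, 107, 108} is a counterexample.

Take the 18 consecutive integers 91, 92, …, 108: their residues mod 20 are all distinct because 18 ≤ 20.
No two share a residue, so no pair has difference divisible by 20; the claim fails for this set.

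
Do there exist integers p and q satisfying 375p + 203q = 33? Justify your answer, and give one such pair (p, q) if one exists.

p = 143, q = -264

Since gcd(375, 203) = 1, every integer is an integer combination of 375 and 203.
Dividing repeatedly: 375 = 1·203 + 172, 203 = 1·172 + 31, 172 = 5·31 + 17, 31 = 1·17 + 14, 17 = 1·14 + 3, 14 = 4·3 + 2, 3 = 1·2 + 1, 2 = 2·1 + 0.
Back-substituting, 1 = 3 − 1·2 = 3 − (14 − 4·3) = −14 + 5·3 = −14 + 5·(17 − 1·14) = 5·17 − 6·14 = 5·17 − 6·(31 − 1·17) = −6·31 + 11·17 = −6·31 + 11·(172 − 5·31) = 11·172 − 61·31 = 11·172 − 61·(203 − 1·172) = −61·203 + 72·172 = −61·203 + 72·(375 − 1·203) = 72·375 − 133·203; that is, 375·72 + 203·(-133) = 1.
Multiplying through by 33: p = 72·33 = 2376, q = (-133)·33 = -4389 is a solution.
Subtracting 11·203 from p and adding 11·375 to q gives the tidier solution (143, -264).
Indeed 375·143 + 203·(-264) = 53625 − 53592 = 33.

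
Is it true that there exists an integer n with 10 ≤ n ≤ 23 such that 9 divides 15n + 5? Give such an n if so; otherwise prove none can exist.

There is no such integer n in that range.

For n = 10, 11, …, 23 the values of 15n + 5 modulo 9 are 2, 8, 5, 2, 8, 5, 2, 8, 5, 2, 8, 5, 2, 8 respectively.
The residue 0 does not occur, so no n in [10, 23] makes 15n + 5 a multiple of 9.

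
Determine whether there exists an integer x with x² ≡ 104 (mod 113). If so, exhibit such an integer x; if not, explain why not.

Take x = 68. Then 68² = 4624 = 40·113 + 104, so 68² ≡ 104 (mod 113).

x = 68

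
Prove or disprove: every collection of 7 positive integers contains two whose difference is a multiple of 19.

Take the 7 consecutive integers 67, 68, …, 73: their residues mod 19 are all distinct because 7 ≤ 19.
Any two of them differ by at most 6 < 19 and by at least 1, so no difference is a multiple of 19.

No; for instance {67, 68, 69, 70, 71, 72, 73} is a counterexample.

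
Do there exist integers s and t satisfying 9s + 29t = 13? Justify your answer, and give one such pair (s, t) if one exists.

9 and 29 are coprime, so 9s + 29t ranges over all of ℤ.
Dividing repeatedly: 29 = 3·9 + 2, 9 = 4·2 + 1, 2 = 2·1 + 0.
Back-substituting, 1 = 9 − 4·2 = 9 − 4·(29 − 3·9) = −4·29 + 13·9; that is, 9·13 + 29·(-4) = 1.
Times 13: 9·169 + 29·(-52) = 13, so (169, -52) solves it.
Shifting by a multiple of (29, −9) keeps it a solution: s = 169 − 5·29 = 24, t = -52 + 5·9 = -7.
Indeed 9·24 + 29·(-7) = 216 − 203 = 13.

s = 24, t = -7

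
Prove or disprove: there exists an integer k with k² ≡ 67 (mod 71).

There is no such integer.

71 is prime, so by Euler's criterion 67 is a square mod 71 iff 67^((71−1)/2) = 67^35 ≡ 1 (mod 71).
Repeated squaring mod 71: 67^2 = 4489 ≡ 16; 67^4 ≡ 16² = 256 ≡ 43; 67^8 ≡ 43² = 1849 ≡ 3; 67^16 ≡ 3² = 9 ≡ 9; 67^32 ≡ 9² = 81 ≡ 10.
Since 35 = 32 + 2 + 1, 67^35 ≡ 10 · 16 · 67; multiplying out mod 71: 10·16 = 160 ≡ 18, then 18·67 = 1206 ≡ 70. Thus 67^35 ≡ 70 ≡ −1 (mod 71).
By Euler's criterion 67 is a quadratic non-residue mod 71: no k satisfies k² ≡ 67 (mod 71).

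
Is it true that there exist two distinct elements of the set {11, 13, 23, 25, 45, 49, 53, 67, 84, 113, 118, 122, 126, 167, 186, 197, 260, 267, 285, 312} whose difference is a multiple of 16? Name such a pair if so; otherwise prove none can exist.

11 and 267 are such a pair.

Reduce each element mod 16: 11↦11, 13↦13, 23↦7, 25↦9, 45↦13, 49↦1, 53↦5, 67↦3, 84↦4, 113↦1, 118↦6, 122↦10, 126↦14, 167↦7, 186↦10, 197↦5, 260↦4, 267↦11, 285↦13, 312↦8. The residue 11 repeats (at 11 and 267), and 267 − 11 = 256 = 16·16.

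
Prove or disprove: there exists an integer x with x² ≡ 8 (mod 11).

Squares mod 11 repeat after x = 5 (as (−x)² = x²); for x = 0..5 they are 0, 1, 4, 9, 5, 3.
So the quadratic residues mod 11 are {0, 1, 3, 4, 5, 9}, and 8 is not among them.
Therefore x² ≡ 8 (mod 11) has no solution.

There is no such integer.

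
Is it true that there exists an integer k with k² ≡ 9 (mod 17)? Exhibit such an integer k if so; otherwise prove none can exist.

k = 14

Take k = 14. Then 14² = 196 = 11·17 + 9, so 14² ≡ 9 (mod 17).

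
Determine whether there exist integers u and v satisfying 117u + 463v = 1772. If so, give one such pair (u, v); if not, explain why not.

117 and 463 are coprime, so 117u + 463v ranges over all of ℤ.
Euclidean algorithm: 463 = 3·117 + 112, 117 = 1·112 + 5, 112 = 22·5 + 2, 5 = 2·2 + 1, 2 = 2·1 + 0.
Back-substituting, 1 = 5 − 2·2 = 5 − 2·(112 − 22·5) = −2·112 + 45·5 = −2·112 + 45·(117 − 1·112) = 45·117 − 47·112 = 45·117 − 47·(463 − 3·117) = −47·463 + 186·117; that is, 117·186 + 463·(-47) = 1.
Times 1772: 117·329592 + 463·(-83284) = 1772, so (329592, -83284) solves it.
The general solution is u = 329592 + 463k, v = -83284 − 117k; taking k = -711 gives the smaller pair u = 399, v = -97.
Check: 117·399 + 463·(-97) = 46683 − 44911 = 1772. ✓

u = 399, v = -97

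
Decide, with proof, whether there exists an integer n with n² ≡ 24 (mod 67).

Take n = 52. Then 52² = 2704 = 40·67 + 24, so 52² ≡ 24 (mod 67).

n = 52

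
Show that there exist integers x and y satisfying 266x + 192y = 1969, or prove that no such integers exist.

Both 266 and 192 are divisible by gcd(266, 192) = 2, hence so is any combination 266x + 192y.
But 1969 = 2·984 + 1, so 2 ∤ 1969.
Therefore 266x + 192y = 1969 has no solution in integers.

No, no such integers exist.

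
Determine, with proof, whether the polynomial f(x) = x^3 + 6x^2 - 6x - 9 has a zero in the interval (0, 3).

Such a root exists.

f(0) = -9 and f(3) = 54, which have opposite signs.
Since f is a polynomial it is continuous on [0, 3].
By the Intermediate Value Theorem, f takes the value 0 somewhere in the open interval.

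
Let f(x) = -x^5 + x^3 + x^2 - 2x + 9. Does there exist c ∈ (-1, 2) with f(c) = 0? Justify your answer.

Such a root exists.

f(-1) = 12 and f(2) = -15, which have opposite signs.
Since f is a polynomial it is continuous on [-1, 2].
So by the Intermediate Value Theorem there is a c strictly between -1 and 2 with f(c) = 0.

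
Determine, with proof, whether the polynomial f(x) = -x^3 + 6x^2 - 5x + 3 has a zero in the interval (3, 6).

f(3) = 15 and f(6) = -27, which have opposite signs.
f is continuous everywhere (it is a polynomial), in particular on [3, 6].
By the Intermediate Value Theorem f must vanish at some point of (3, 6).

Such a root exists.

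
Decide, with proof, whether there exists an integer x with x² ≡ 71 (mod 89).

x = 31

x = 31 works: 31² = 961, and 961 − 71 = 890 = 10·89.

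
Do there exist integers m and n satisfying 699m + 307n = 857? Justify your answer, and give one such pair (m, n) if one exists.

Since gcd(699, 307) = 1, every integer is an integer combination of 699 and 307.
Euclidean algorithm: 699 = 2·307 + 85, 307 = 3·85 + 52, 85 = 1·52 + 33, 52 = 1·33 + 19, 33 = 1·19 + 14, 19 = 1·14 + 5, 14 = 2·5 + 4, 5 = 1·4 + 1, 4 = 4·1 + 0.
Unwinding: 1 = 5 − 1·4 = 5 − (14 − 2·5) = −14 + 3·5 = −14 + 3·(19 − 1·14) = 3·19 − 4·14 = 3·19 − 4·(33 − 1·19) = −4·33 + 7·19 = −4·33 + 7·(52 − 1·33) = 7·52 − 11·33 = 7·52 − 11·(85 − 1·52) = −11·85 + 18·52 = −11·85 + 18·(307 − 3·85) = 18·307 − 65·85 = 18·307 − 65·(699 − 2·307) = −65·699 + 148·307, i.e. 699·(-65) + 307·148 = 1.
Multiplying through by 857: m = (-65)·857 = -55705, n = 148·857 = 126836 is a solution.
Shifting by a multiple of (307, −699) keeps it a solution: m = -55705 + 182·307 = 169, n = 126836 − 182·699 = -382.
Indeed 699·169 + 307·(-382) = 118131 − 117274 = 857.

m = 169, n = -382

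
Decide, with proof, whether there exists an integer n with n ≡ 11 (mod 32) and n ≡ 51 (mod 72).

Here gcd(32, 72) = 8, and both 11 and 51 leave remainder 3 mod 8, so the system is consistent.
Put n = 11 + 32t, so we need 32t ≡ 40 (mod 72), equivalently (divide by 8) 4t ≡ 5 (mod 9).
Since 4·7 = 28 = 3·9 + 1, the inverse of 4 mod 9 is 7.
Therefore t ≡ 7·5 = 35 ≡ 8 (mod 9).
Then n = 11 + 32·8 = 267.
Indeed 267 ≡ 11 (mod 32) and 267 ≡ 51 (mod 72).

n = 267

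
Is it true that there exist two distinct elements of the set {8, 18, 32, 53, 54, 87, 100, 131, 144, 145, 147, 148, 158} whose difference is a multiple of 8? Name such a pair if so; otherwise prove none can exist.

Reduce each element mod 8: 8↦0, 18↦2, 32↦0, 53↦5, 54↦6, 87↦7, 100↦4, 131↦3, 144↦0, 145↦1, 147↦3, 148↦4, 158↦6. The residue 0 repeats (at 8 and 32), and 32 − 8 = 24 = 3·8.

Yes: 8 and 32.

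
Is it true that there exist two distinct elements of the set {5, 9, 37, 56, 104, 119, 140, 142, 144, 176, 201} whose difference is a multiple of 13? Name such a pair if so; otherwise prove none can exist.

Two integers differ by a multiple of 13 exactly when they have the same residue mod 13. The residues are 5↦5, 9↦9, 37↦11, 56↦4, 104↦0, 119↦2, 140↦10, 142↦12, 144↦1, 176↦7, 201↦6.
All 11 residues are distinct, so no two elements differ by a multiple of 13.

No such pair exists.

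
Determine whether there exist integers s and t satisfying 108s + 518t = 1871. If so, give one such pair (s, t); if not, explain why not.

Both 108 and 518 are divisible by gcd(108, 518) = 2, hence so is any combination 108s + 518t.
However 1871 leaves remainder 1 on division by 2.
Hence no integers s, t satisfy the equation.

No, no such integers exist.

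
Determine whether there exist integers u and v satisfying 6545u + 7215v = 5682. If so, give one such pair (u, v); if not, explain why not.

Both 6545 and 7215 are divisible by gcd(6545, 7215) = 5, hence so is any combination 6545u + 7215v.
However 5682 leaves remainder 2 on division by 5.
Hence no integers u, v satisfy the equation.

There are no such integers.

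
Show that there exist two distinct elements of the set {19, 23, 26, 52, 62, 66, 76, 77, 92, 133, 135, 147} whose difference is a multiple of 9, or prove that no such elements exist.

Yes: 23 and 77.

23 mod 9 = 5 and 77 mod 9 = 5, so 77 − 23 = 54 = 6·9.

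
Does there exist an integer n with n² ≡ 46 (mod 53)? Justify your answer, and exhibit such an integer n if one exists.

n = 24

n = 24 works: 24² = 576, and 576 − 46 = 530 = 10·53.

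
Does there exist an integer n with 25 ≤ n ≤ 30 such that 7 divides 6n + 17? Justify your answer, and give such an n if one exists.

The values of 6n + 17 for n = 25, 26, …, 30 are 167, 173, 179, 185, 191, 197; reduced mod 7 these are 6, 5, 4, 3, 2, 1.
Since 0 is absent from this list, 7 ∤ 6n + 17 for every n with 25 ≤ n ≤ 30.

No such integer n in that range exists.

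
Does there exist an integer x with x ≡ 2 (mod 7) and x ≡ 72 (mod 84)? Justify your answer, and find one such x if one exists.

gcd(7, 84) = 7. A simultaneous solution exists iff 2 ≡ 72 (mod 7); here 2 mod 7 = 2 = 72 mod 7, so it does.
Write x = 2 + 7t. Then 7t ≡ 72 − 2 ≡ 70 (mod 84); dividing through by 7 gives 1t ≡ 10 (mod 12).
So t ≡ 10 (mod 12).
Then x = 2 + 7·10 = 72.
Check: 72 mod 7 = 2, 72 mod 84 = 72. ✓

x = 72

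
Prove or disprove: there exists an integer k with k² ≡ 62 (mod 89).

Apply Euler's criterion with the prime 89: 62 is a quadratic residue iff 62^44 ≡ 1 (mod 89), and a non-residue iff it is ≡ −1.
Squaring successively (mod 89): 62^2 = 3844 ≡ 17; 62^4 ≡ 17² = 289 ≡ 22; 62^8 ≡ 22² = 484 ≡ 39; 62^16 ≡ 39² = 1521 ≡ 8; 62^32 ≡ 8² = 64 ≡ 64.
Since 44 = 32 + 8 + 4, 62^44 ≡ 64 · 39 · 22; multiplying out mod 89: 64·39 = 2496 ≡ 4, then 4·22 = 88 ≡ 88. Thus 62^44 ≡ 88 ≡ −1 (mod 89).
By Euler's criterion 62 is a quadratic non-residue mod 89: no k satisfies k² ≡ 62 (mod 89).

No, no such integer exists.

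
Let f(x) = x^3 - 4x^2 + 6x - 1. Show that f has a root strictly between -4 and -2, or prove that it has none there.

f(-4) = -153 and f(-2) = -37, both negative.
The derivative f'(x) = 3x^2 - 8x + 6 is a quadratic with discriminant (-8)² − 4·3·6 = -8 < 0; it never vanishes, so it is always positive (sign of the leading coefficient).
Hence f is strictly increasing on ℝ, and in particular on [-4, -2]. A strictly monotone function with same-sign endpoint values stays negative on the whole interval, so f has no zero in (-4, -2).

f has no root in that interval.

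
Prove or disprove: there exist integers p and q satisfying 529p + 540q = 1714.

Since gcd(529, 540) = 1, every integer is an integer combination of 529 and 540.
Run the Euclidean algorithm on 540 and 529: 540 = 1·529 + 11, 529 = 48·11 + 1, 11 = 11·1 + 0.
Unwinding: 1 = 529 − 48·11 = 529 − 48·(540 − 1·529) = −48·540 + 49·529, i.e. 529·49 + 540·(-48) = 1.
Times 1714: 529·83986 + 540·(-82272) = 1714, so (83986, -82272) solves it.
The general solution is p = 83986 + 540k, q = -82272 − 529k; taking k = -155 gives the smaller pair p = 286, q = -277.
Check: 529·286 + 540·(-277) = 151294 − 149580 = 1714. ✓

p = 286, q = -277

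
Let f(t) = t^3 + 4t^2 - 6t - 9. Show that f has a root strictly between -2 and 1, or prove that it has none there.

Such a root exists.

f(-2) = 11 and f(1) = -10, which have opposite signs.
f is continuous everywhere (it is a polynomial), in particular on [-2, 1].
By the Intermediate Value Theorem, f takes the value 0 somewhere in the open interval.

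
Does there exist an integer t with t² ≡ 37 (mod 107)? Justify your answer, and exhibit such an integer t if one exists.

t = 95

Take t = 95. Then 95² = 9025 = 84·107 + 37, so 95² ≡ 37 (mod 107).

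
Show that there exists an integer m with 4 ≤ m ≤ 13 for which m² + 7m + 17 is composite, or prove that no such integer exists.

At m = 6: 6² + 7·6 + 17 = 95 = 5·19, which is composite.

m = 6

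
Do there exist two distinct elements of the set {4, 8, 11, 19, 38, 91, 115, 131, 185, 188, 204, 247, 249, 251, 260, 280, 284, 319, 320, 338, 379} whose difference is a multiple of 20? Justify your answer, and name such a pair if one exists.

4 mod 20 = 4 and 204 mod 20 = 4, so 204 − 4 = 200 = 10·20.

4 and 204 are such a pair.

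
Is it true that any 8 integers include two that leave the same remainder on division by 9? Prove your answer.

Consider the 8 integers 26, 27, …, 33. They lie in distinct residue classes modulo 9, since 8 ≤ 9.
So no two of them leave the same remainder on division by 9; the claim fails for this set.

No, the set {26, 27, 28, 29, 30, 31, 32, 33} is a counterexample.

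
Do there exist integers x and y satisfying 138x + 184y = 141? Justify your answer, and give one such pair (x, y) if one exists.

No such integers exist.

gcd(138, 184) = 46, so every integer of the form 138x + 184y is a multiple of 46.
However 141 leaves remainder 3 on division by 46.
Therefore 138x + 184y = 141 has no solution in integers.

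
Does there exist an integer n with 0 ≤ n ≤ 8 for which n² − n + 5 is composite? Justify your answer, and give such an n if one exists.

At n = 5: 5² − 5 + 5 = 25 = 5·5, which is composite.

n = 5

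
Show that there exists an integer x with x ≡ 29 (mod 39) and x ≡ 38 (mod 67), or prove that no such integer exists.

x = 1043

gcd(39, 67) = 1, so the Chinese Remainder Theorem guarantees exactly one residue class mod 2613 satisfying both.
Write x = 29 + 39t and require 29 + 39t ≡ 38 (mod 67), i.e. 39t ≡ 9 (mod 67).
Invert 39 mod 67 by the Euclidean algorithm: 67 = 1·39 + 28, 39 = 1·28 + 11, 28 = 2·11 + 6, 11 = 1·6 + 5, 6 = 1·5 + 1, 5 = 5·1 + 0; back-substituting, 1 = 6 − 1·5 = 6 − (11 − 1·6) = −11 + 2·6 = −11 + 2·(28 − 2·11) = 2·28 − 5·11 = 2·28 − 5·(39 − 1·28) = −5·39 + 7·28 = −5·39 + 7·(67 − 1·39) = 7·67 − 12·39. Hence 39·(-12) ≡ 1, so 39⁻¹ ≡ -12 ≡ 55 (mod 67).
Multiplying by 55: t ≡ 55·9 = 495 ≡ 26 (mod 67).
Taking t = 26 gives x = 29 + 39·26 = 1043.
Check: 1043 mod 39 = 29, 1043 mod 67 = 38. ✓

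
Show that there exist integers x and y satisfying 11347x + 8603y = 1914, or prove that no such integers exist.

Any value of 11347x + 8603y is a multiple of gcd(11347, 8603) = 7.
But 1914 = 7·273 + 3, so 7 ∤ 1914.
So the equation is unsolvable over ℤ.

There are no such integers.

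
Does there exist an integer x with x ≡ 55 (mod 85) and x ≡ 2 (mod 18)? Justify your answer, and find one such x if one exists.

Since 85 and 18 share no common factor, CRT says the pair of congruences has a solution (unique mod 1530).
Any solution of the first congruence is x = 55 + 85t; substituting into the second, 85t ≡ 2 − 55 ≡ 1 (mod 18).
85 ≡ 13 (mod 18), so this reads 13t ≡ 1 (mod 18). To invert 13 modulo 18: 18 = 1·13 + 5, 13 = 2·5 + 3, 5 = 1·3 + 2, 3 = 1·2 + 1, 2 = 2·1 + 0, and unwinding, 1 = 3 − 1·2 = 3 − (5 − 1·3) = −5 + 2·3 = −5 + 2·(13 − 2·5) = 2·13 − 5·5 = 2·13 − 5·(18 − 1·13) = −5·18 + 7·13. Thus 13⁻¹ ≡ 7 (mod 18).
Therefore t ≡ 7·1 = 7 (mod 18).
Taking t = 7 gives x = 55 + 85·7 = 650.
Indeed 650 ≡ 55 (mod 85) and 650 ≡ 2 (mod 18).

x = 650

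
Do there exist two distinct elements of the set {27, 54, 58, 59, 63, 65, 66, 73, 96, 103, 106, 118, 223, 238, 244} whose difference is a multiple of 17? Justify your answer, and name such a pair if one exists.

There is no such pair.

Residues mod 17: 27↦10, 54↦3, 58↦7, 59↦8, 63↦12, 65↦14, 66↦15, 73↦5, 96↦11, 103↦1, 106↦4, 118↦16, 223↦2, 238↦0, 244↦6.
These 15 residues are pairwise different, hence no difference of two elements is divisible by 17.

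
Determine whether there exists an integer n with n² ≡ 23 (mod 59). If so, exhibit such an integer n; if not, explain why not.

59 is prime, so by Euler's criterion 23 is a square mod 59 iff 23^((59−1)/2) = 23^29 ≡ 1 (mod 59).
Squaring successively (mod 59): 23^2 = 529 ≡ 57; 23^4 ≡ 57² = 3249 ≡ 4; 23^8 ≡ 4² = 16 ≡ 16; 23^16 ≡ 16² = 256 ≡ 20.
Since 29 = 16 + 8 + 4 + 1, 23^29 ≡ 20 · 16 · 4 · 23; multiplying out mod 59: 20·16 = 320 ≡ 25, then 25·4 = 100 ≡ 41, then 41·23 = 943 ≡ 58. Thus 23^29 ≡ 58 ≡ −1 (mod 59).
The value −1 means 23 is a non-residue modulo 59, so n² ≡ 23 (mod 59) is impossible.

No, no such integer exists.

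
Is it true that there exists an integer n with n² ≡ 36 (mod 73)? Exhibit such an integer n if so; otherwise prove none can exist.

Take n = 6. Then 6² = 36, and since 0 ≤ 36 < 73 this is already reduced: 6² ≡ 36 (mod 73).

n = 6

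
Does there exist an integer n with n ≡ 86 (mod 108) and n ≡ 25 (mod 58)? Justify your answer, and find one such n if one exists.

gcd(108, 58) = 2. If n ≡ 86 (mod 108) and n ≡ 25 (mod 58), then n ≡ 86 (mod 2) and n ≡ 25 (mod 2).
However 86 ≡ 0 and 25 ≡ 1 (mod 2), and 0 ≠ 1.
Hence the system has no solution.

There is no such integer.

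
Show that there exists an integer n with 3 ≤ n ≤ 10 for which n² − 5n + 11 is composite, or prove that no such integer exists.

n = 7

At n = 7: 7² − 5·7 + 11 = 25 = 5·5, which is composite.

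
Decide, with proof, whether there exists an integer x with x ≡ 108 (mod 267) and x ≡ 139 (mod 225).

Both moduli are multiples of 3 = gcd(267, 225), so any solution would satisfy x ≡ 108 and x ≡ 139 modulo 3 simultaneously.
These are incompatible: 108 − 139 = -31 is not divisible by 3.
Hence the system has no solution.

There is no such integer.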